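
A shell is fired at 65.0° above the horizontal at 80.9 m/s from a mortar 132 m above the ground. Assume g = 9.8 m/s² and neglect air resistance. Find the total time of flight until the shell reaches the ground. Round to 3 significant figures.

16.6 s

Vertical component: v_y = 80.9 sin 65.0° = 73.32 m/s.
Taking up as positive with launch at y = 132 m, landing at y = 0: 0 = 132 + 73.32 t − ½(9.8) t².
Solving 4.900 t² − 73.32 t − 132 = 0 gives t = [73.32 + √(73.32² + 4·4.900·132)] / 9.800 = 16.6 s.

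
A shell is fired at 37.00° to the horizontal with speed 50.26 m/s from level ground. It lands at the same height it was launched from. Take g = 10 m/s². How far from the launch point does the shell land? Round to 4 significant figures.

Components: v_x = 50.26 cos 37.00° = 40.139 m/s, v_y = 50.26 sin 37.00° = 30.247 m/s.
Time of flight (same landing height): t = 2 v_y / g = 2 × 30.247 / 10 = 6.0494 s.
Range: R = v_x · t = 40.139 × 6.0494 = 242.8 m.

242.8 m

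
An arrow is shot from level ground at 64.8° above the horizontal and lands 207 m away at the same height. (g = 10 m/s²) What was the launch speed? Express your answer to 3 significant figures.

On level ground, R = v₀² sin(2θ) / g, so v₀ = √(R g / sin 2θ).
sin(2 × 64.8°) = 0.7705.
v₀ = √(207 × 10 / 0.7705) = √2687 = 51.8 m/s.

51.8 m/s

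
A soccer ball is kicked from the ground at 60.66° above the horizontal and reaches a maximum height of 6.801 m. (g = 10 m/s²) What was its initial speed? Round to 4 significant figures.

At maximum height v_y = 0, so (v₀ sin θ)² = 2 g H.
v₀ sin 60.66° = √(2 × 10 × 6.801) = 11.663 m/s.
v₀ = 11.663 / sin 60.66° = 11.663 / 0.8717 = 13.38 m/s.

13.38 m/s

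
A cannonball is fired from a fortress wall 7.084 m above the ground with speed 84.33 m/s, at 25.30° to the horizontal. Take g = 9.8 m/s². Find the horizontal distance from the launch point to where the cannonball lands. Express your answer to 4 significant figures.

Components: v_x = 84.33 cos 25.30° = 76.241 m/s, v_y = 84.33 sin 25.30° = 36.039 m/s.
Vertical: 0 = 7.084 + 36.039 t − ½(9.8) t² ⇒ 4.900 t² − 36.039 t − 7.084 = 0.
t = [36.039 + √(1298.8 + 138.85)] / 9.800 = 7.5465 s.
Horizontal: R = v_x · t = 76.241 × 7.5465 = 575.4 m.

575.4 m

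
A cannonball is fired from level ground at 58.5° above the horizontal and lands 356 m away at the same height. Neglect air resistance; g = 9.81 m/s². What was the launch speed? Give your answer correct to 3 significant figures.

62.6 m/s

On level ground, R = v₀² sin(2θ) / g, so v₀ = √(R g / sin 2θ).
sin(2 × 58.5°) = 0.8910.
v₀ = √(356 × 9.81 / 0.8910) = √3920 = 62.6 m/s.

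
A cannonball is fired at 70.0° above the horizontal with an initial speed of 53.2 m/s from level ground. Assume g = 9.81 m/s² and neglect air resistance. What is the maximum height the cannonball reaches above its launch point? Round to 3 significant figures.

127 m

Vertical component of launch velocity: v_y = 53.2 sin 70.0° = 49.99 m/s.
At the highest point the vertical velocity is zero, so v_y² = 2 g h_max.
h_max = (49.99)² / (2 × 9.81) = 2499 / 19.62 = 127 m.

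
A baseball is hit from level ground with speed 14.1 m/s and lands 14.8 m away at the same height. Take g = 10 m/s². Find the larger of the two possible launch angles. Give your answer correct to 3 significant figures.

Level-ground range: R = v₀² sin(2θ)/g ⇒ sin 2θ = R g / v₀² = 14.8×10/14.1² = 0.7444.
2θ = arcsin(0.7444) = 48.11° or 180° − 48.11° = 131.89°.
So θ = 24.1° or θ = 65.9°.

65.9°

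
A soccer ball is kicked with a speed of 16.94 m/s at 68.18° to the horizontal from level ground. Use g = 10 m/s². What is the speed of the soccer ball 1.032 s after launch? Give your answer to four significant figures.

8.299 m/s

v_x = 16.94 cos 68.18° = 6.2965 m/s (constant).
v_y(t) = 16.94 sin 68.18° − g t = 15.726 − 10 × 1.032 = 5.4060 m/s.
Speed = √(v_x² + v_y²) = √(39.646 + 29.225) = 8.299 m/s.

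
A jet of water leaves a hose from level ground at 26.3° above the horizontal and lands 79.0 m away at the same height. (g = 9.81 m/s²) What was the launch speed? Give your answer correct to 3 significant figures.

On level ground, R = v₀² sin(2θ) / g, so v₀ = √(R g / sin 2θ).
sin(2 × 26.3°) = 0.7944.
v₀ = √(79.0 × 9.81 / 0.7944) = √975.6 = 31.2 m/s.

31.2 m/s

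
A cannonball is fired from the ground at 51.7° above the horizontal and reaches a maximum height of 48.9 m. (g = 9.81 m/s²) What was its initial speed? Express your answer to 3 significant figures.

At maximum height v_y = 0, so (v₀ sin θ)² = 2 g H.
v₀ sin 51.7° = √(2 × 9.81 × 48.9) = 30.97 m/s.
v₀ = 30.97 / sin 51.7° = 30.97 / 0.7848 = 39.5 m/s.

39.5 m/s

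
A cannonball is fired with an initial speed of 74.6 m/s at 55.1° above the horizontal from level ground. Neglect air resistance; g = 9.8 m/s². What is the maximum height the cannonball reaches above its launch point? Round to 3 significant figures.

Vertical component of launch velocity: v_y = 74.6 sin 55.1° = 61.18 m/s.
At the highest point the vertical velocity is zero, so v_y² = 2 g h_max.
h_max = (61.18)² / (2 × 9.8) = 3743 / 19.60 = 191 m.

191 m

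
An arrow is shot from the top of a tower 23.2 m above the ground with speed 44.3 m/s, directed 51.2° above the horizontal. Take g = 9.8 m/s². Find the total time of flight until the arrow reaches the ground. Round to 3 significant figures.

7.66 s

Vertical component: v_y = 44.3 sin 51.2° = 34.52 m/s.
Taking up as positive with launch at y = 23.2 m, landing at y = 0: 0 = 23.2 + 34.52 t − ½(9.8) t².
Solving 4.900 t² − 34.52 t − 23.2 = 0 gives t = [34.52 + √(34.52² + 4·4.900·23.2)] / 9.800 = 7.66 s.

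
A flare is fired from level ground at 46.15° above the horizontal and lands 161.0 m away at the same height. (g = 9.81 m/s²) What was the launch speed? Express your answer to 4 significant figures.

39.76 m/s

On level ground, R = v₀² sin(2θ) / g, so v₀ = √(R g / sin 2θ).
sin(2 × 46.15°) = 0.9992.
v₀ = √(161.0 × 9.81 / 0.9992) = √1580.7 = 39.76 m/s.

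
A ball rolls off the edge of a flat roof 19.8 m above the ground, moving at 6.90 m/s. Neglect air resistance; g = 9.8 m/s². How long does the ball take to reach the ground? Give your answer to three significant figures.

2.01 s

The horizontal speed doesn't affect the fall. With v_y0 = 0, h = ½ g t².
t = √(2 × 19.8 / 9.8) = √4.041 = 2.01 s.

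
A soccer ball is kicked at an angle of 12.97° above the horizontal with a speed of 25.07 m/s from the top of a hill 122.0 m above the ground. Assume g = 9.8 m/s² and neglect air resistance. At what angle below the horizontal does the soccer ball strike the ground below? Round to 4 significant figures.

v_x = 25.07 cos 12.97° = 24.430 m/s.
At impact |v_y| = √(v_y0² + 2 g h) = √(5.6267² + 2×9.8×122.0) = 49.223 m/s.
Angle below horizontal = arctan(|v_y| / v_x) = arctan(49.223 / 24.430) = 63.60°.

63.60°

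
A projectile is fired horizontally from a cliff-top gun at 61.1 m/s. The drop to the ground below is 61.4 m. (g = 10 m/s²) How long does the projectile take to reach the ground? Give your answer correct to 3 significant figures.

The horizontal speed doesn't affect the fall. With v_y0 = 0, h = ½ g t².
t = √(2 × 61.4 / 10) = √12.28 = 3.50 s.

3.50 s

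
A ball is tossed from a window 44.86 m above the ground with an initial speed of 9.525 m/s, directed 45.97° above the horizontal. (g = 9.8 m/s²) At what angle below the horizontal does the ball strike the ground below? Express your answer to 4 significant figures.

v_x = 9.525 cos 45.97° = 6.6202 m/s.
At impact |v_y| = √(v_y0² + 2 g h) = √(6.8482² + 2×9.8×44.86) = 30.433 m/s.
Angle below horizontal = arctan(|v_y| / v_x) = arctan(30.433 / 6.6202) = 77.73°.

77.73°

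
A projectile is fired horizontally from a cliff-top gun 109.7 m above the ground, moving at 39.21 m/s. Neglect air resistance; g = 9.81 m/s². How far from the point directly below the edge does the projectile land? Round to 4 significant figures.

Initial vertical velocity is zero, so the fall time comes from h = ½ g t²: t = √(2 × 109.7 / 9.81) = 4.7292 s.
Horizontal motion is uniform at 39.21 m/s, so x = 39.21 × 4.7292 = 185.4 m.

185.4 m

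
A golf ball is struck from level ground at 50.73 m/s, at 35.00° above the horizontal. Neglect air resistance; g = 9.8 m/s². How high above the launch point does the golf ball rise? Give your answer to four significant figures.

43.20 m

Vertical component of launch velocity: v_y = 50.73 sin 35.00° = 29.098 m/s.
At the highest point the vertical velocity is zero, so v_y² = 2 g h_max.
h_max = (29.098)² / (2 × 9.8) = 846.69 / 19.60 = 43.20 m.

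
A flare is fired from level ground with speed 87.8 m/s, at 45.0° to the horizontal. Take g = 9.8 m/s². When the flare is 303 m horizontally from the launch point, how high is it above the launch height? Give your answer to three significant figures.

v_x = 87.8 cos 45.0° = 62.08 m/s, v_y0 = 87.8 sin 45.0° = 62.08 m/s.
Time to reach x = 303 m: t = x / v_x = 303 / 62.08 = 4.881 s.
y = v_y0 t − ½ g t² = 62.08×4.881 − 4.900×4.881² = 186 m.

186 m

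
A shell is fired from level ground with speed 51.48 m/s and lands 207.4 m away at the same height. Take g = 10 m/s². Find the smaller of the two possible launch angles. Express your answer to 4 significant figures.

Level-ground range: R = v₀² sin(2θ)/g ⇒ sin 2θ = R g / v₀² = 207.4×10/51.48² = 0.7826.
2θ = arcsin(0.7826) = 51.499° or 180° − 51.499° = 128.501°.
So θ = 25.75° or θ = 64.25°.

25.75°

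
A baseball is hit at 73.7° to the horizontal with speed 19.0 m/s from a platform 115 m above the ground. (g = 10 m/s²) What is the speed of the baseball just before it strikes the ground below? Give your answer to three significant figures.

51.6 m/s

v_x = 19.0 cos 73.7° = 5.333 m/s is unchanged throughout.
For the vertical component, v_y² = v_y0² + 2 g h = (18.24)² + 2×10×115 = 2633, so |v_y| = 51.31 m/s.
Impact speed = √(v_x² + v_y²) = √(28.44 + 2633) = 51.6 m/s.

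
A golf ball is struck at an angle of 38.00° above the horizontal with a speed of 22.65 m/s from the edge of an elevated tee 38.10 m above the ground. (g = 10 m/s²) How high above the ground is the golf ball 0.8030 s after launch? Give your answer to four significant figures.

46.07 m

v_y0 = 22.65 sin 38.00° = 13.945 m/s.
y(t) = 38.10 + v_y0 t − ½ g t² = 38.10 + 13.945×0.8030 − ½×10×0.8030² = 46.07 m.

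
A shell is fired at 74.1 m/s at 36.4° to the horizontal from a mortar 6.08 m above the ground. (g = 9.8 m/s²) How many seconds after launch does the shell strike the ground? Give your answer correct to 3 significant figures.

9.11 s

Vertical component: v_y = 74.1 sin 36.4° = 43.97 m/s.
Taking up as positive with launch at y = 6.08 m, landing at y = 0: 0 = 6.08 + 43.97 t − ½(9.8) t².
Solving 4.900 t² − 43.97 t − 6.08 = 0 gives t = [43.97 + √(43.97² + 4·4.900·6.08)] / 9.800 = 9.11 s.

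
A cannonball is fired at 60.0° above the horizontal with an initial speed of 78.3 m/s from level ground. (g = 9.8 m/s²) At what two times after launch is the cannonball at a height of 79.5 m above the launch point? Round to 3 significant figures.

v_y0 = 78.3 sin 60.0° = 67.81 m/s.
Set y = v_y0 t − ½ g t² = 79.5: 4.900 t² − 67.81 t + 79.5 = 0.
t = [67.81 ± √(4598 − 1558)] / 9.8 = (67.81 ± 55.14) / 9.8, giving t = 1.29 s or t = 12.5 s.
So the cannonball is at 79.5 m at t = 1.29 s (rising) and t = 12.5 s (falling).

1.29 s and 12.5 s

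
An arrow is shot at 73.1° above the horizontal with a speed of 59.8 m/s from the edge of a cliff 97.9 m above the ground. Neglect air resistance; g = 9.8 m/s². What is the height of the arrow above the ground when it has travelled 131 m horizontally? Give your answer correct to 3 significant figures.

251 m

v_x = 59.8 cos 73.1° = 17.38 m/s, v_y0 = 59.8 sin 73.1° = 57.22 m/s.
Time to reach x = 131 m: t = x / v_x = 131 / 17.38 = 7.537 s.
y = 97.9 + v_y0 t − ½ g t² = 97.9 + 57.22×7.537 − 4.900×7.537² = 251 m.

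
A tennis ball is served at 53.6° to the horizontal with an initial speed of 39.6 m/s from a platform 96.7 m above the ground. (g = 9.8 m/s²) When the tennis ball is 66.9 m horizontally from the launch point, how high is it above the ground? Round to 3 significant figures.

v_x = 39.6 cos 53.6° = 23.50 m/s, v_y0 = 39.6 sin 53.6° = 31.87 m/s.
Time to reach x = 66.9 m: t = x / v_x = 66.9 / 23.50 = 2.847 s.
y = 96.7 + v_y0 t − ½ g t² = 96.7 + 31.87×2.847 − 4.900×2.847² = 148 m.

148 m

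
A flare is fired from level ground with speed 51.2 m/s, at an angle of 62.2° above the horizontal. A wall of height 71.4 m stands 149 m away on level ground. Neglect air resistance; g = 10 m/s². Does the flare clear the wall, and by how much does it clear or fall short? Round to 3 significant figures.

v_x = 51.2 cos 62.2° = 23.88 m/s; v_y0 = 51.2 sin 62.2° = 45.29 m/s.
Time to reach the wall: t = 149 / 23.88 = 6.240 s.
Height at that point: y = 45.29×6.240 − 5.000×6.240² = 87.92 m.
That is 87.92 − 71.4 = 16.5 m above the top of the wall, so the flare clears it.

Yes — it clears the wall by 16.5 m.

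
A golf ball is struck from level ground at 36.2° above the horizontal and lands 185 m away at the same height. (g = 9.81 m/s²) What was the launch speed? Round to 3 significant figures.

On level ground, R = v₀² sin(2θ) / g, so v₀ = √(R g / sin 2θ).
sin(2 × 36.2°) = 0.9532.
v₀ = √(185 × 9.81 / 0.9532) = √1904 = 43.6 m/s.

43.6 m/s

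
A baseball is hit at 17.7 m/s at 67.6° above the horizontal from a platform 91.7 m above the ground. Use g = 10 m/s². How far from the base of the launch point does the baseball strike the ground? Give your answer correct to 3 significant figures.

42.0 m

Components: v_x = 17.7 cos 67.6° = 6.745 m/s, v_y = 17.7 sin 67.6° = 16.36 m/s.
Vertical: 0 = 91.7 + 16.36 t − ½(10) t² ⇒ 5.000 t² − 16.36 t − 91.7 = 0.
t = [16.36 + √(267.6 + 1834)] / 10.00 = 6.220 s.
Horizontal: R = v_x · t = 6.745 × 6.220 = 42.0 m.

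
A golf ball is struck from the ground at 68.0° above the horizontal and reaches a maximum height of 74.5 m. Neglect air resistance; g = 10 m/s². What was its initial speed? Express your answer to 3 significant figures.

At maximum height v_y = 0, so (v₀ sin θ)² = 2 g H.
v₀ sin 68.0° = √(2 × 10 × 74.5) = 38.60 m/s.
v₀ = 38.60 / sin 68.0° = 38.60 / 0.9272 = 41.6 m/s.

41.6 m/s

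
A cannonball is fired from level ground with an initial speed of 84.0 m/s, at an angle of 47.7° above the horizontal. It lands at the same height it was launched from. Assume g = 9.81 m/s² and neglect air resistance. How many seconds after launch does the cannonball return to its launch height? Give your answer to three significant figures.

12.7 s

Vertical component: v_y = 84.0 sin 47.7° = 62.13 m/s.
For a projectile landing at launch height, time of flight is t = 2 v_y / g = 2 × 62.13 / 9.81 = 12.7 s.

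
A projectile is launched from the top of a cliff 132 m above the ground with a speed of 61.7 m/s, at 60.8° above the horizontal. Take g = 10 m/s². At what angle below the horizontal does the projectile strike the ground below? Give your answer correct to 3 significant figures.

68.0°

v_x = 61.7 cos 60.8° = 30.10 m/s.
At impact |v_y| = √(v_y0² + 2 g h) = √(53.86² + 2×10×132) = 74.44 m/s.
Angle below horizontal = arctan(|v_y| / v_x) = arctan(74.44 / 30.10) = 68.0°.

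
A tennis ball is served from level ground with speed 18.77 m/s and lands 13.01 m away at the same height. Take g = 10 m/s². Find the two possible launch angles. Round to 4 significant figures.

Level-ground range: R = v₀² sin(2θ)/g ⇒ sin 2θ = R g / v₀² = 13.01×10/18.77² = 0.3693.
2θ = arcsin(0.3693) = 21.672° or 180° − 21.672° = 158.328°.
So θ = 10.84° or θ = 79.16°.

10.84° and 79.16°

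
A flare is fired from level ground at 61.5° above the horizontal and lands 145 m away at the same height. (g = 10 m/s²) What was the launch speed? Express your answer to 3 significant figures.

41.6 m/s

On level ground, R = v₀² sin(2θ) / g, so v₀ = √(R g / sin 2θ).
sin(2 × 61.5°) = 0.8387.
v₀ = √(145 × 10 / 0.8387) = √1729 = 41.6 m/s.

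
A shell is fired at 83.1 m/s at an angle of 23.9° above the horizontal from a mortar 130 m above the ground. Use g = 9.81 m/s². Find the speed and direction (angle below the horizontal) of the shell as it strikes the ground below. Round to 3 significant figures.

v_x = 83.1 cos 23.9° = 75.97 m/s (constant).
|v_y| at impact = √((33.67)² + 2×9.81×130) = 60.70 m/s.
Speed = √(75.97² + 60.70²) = 97.2 m/s; angle = arctan(60.70/75.97) = 38.6° below horizontal.

97.2 m/s at 38.6° below the horizontal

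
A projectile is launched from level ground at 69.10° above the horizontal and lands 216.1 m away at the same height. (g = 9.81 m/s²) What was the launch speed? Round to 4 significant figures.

56.40 m/s

On level ground, R = v₀² sin(2θ) / g, so v₀ = √(R g / sin 2θ).
sin(2 × 69.10°) = 0.6665.
v₀ = √(216.1 × 9.81 / 0.6665) = √3180.7 = 56.40 m/s.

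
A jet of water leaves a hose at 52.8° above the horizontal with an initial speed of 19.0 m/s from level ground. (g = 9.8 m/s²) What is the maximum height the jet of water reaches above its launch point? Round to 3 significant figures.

11.7 m

Vertical component of launch velocity: v_y = 19.0 sin 52.8° = 15.13 m/s.
At the highest point the vertical velocity is zero, so v_y² = 2 g h_max.
h_max = (15.13)² / (2 × 9.8) = 228.9 / 19.60 = 11.7 m.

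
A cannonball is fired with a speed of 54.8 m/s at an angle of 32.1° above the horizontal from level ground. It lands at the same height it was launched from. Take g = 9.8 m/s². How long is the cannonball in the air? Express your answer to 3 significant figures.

Vertical component: v_y = 54.8 sin 32.1° = 29.12 m/s.
For a projectile landing at launch height, time of flight is t = 2 v_y / g = 2 × 29.12 / 9.8 = 5.94 s.

5.94 s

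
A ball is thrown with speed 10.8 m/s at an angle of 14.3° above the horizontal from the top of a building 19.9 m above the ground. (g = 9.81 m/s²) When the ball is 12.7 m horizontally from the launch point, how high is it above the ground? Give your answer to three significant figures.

15.9 m

v_x = 10.8 cos 14.3° = 10.47 m/s, v_y0 = 10.8 sin 14.3° = 2.668 m/s.
Time to reach x = 12.7 m: t = x / v_x = 12.7 / 10.47 = 1.213 s.
y = 19.9 + v_y0 t − ½ g t² = 19.9 + 2.668×1.213 − 4.905×1.213² = 15.9 m.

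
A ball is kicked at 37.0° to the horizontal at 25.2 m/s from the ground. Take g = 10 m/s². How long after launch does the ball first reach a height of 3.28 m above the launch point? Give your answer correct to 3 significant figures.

v_y0 = 25.2 sin 37.0° = 15.17 m/s.
Set y = v_y0 t − ½ g t² = 3.28: 5.000 t² − 15.17 t + 3.28 = 0.
t = [15.17 ± √(230.1 − 65.60)] / 10 = (15.17 ± 12.83) / 10, giving t = 0.234 s or t = 2.80 s.
The ball is on the way up at the first time, so t = 0.234 s.

0.234 s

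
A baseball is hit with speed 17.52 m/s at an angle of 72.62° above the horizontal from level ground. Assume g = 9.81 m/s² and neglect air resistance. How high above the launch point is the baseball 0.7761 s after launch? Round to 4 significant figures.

v_y0 = 17.52 sin 72.62° = 16.720 m/s.
y(t) = v_y0 t − ½ g t² = 16.720×0.7761 − 4.905×0.7761² = 10.02 m.

10.02 m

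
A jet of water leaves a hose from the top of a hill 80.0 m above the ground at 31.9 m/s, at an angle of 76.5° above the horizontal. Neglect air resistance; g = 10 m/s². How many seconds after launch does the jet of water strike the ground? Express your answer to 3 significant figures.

Vertical component: v_y = 31.9 sin 76.5° = 31.02 m/s.
Taking up as positive with launch at y = 80.0 m, landing at y = 0: 0 = 80.0 + 31.02 t − ½(10) t².
Solving 5.000 t² − 31.02 t − 80.0 = 0 gives t = [31.02 + √(31.02² + 4·5.000·80.0)] / 10.00 = 8.16 s.

8.16 s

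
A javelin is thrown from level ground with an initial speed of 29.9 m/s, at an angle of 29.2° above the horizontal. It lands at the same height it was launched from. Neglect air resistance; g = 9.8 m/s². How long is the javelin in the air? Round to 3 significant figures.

2.98 s

Vertical component: v_y = 29.9 sin 29.2° = 14.59 m/s.
For a projectile landing at launch height, time of flight is t = 2 v_y / g = 2 × 14.59 / 9.8 = 2.98 s.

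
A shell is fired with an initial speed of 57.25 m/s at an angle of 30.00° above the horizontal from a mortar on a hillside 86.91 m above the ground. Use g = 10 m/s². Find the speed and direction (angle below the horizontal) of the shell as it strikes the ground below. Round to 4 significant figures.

v_x = 57.25 cos 30.00° = 49.580 m/s (constant).
|v_y| at impact = √((28.625)² + 2×10×86.91) = 50.573 m/s.
Speed = √(49.580² + 50.573²) = 70.82 m/s; angle = arctan(50.573/49.580) = 45.57° below horizontal.

70.82 m/s at 45.57° below the horizontal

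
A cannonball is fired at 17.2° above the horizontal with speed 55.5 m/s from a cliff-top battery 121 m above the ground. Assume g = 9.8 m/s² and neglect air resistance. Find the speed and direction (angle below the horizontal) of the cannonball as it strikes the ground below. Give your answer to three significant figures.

v_x = 55.5 cos 17.2° = 53.02 m/s (constant).
|v_y| at impact = √((16.41)² + 2×9.8×121) = 51.39 m/s.
Speed = √(53.02² + 51.39²) = 73.8 m/s; angle = arctan(51.39/53.02) = 44.1° below horizontal.

73.8 m/s at 44.1° below the horizontal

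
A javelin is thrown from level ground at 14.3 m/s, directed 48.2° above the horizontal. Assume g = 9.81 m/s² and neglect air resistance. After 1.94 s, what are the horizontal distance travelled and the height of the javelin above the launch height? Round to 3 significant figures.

x = 18.5 m, y = 2.22 m

v_x = 14.3 cos 48.2° = 9.531 m/s; v_y0 = 14.3 sin 48.2° = 10.66 m/s.
x = v_x t = 9.531 × 1.94 = 18.5 m.
y = v_y0 t − ½ g t² = 10.66×1.94 − 4.905×1.94² = 2.22 m.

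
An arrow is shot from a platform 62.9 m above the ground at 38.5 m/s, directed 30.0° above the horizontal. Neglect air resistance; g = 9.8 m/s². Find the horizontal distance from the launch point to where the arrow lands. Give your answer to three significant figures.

Components: v_x = 38.5 cos 30.0° = 33.34 m/s, v_y = 38.5 sin 30.0° = 19.25 m/s.
Vertical: 0 = 62.9 + 19.25 t − ½(9.8) t² ⇒ 4.900 t² − 19.25 t − 62.9 = 0.
t = [19.25 + √(370.6 + 1233)] / 9.800 = 6.051 s.
Horizontal: R = v_x · t = 33.34 × 6.051 = 202 m.

202 m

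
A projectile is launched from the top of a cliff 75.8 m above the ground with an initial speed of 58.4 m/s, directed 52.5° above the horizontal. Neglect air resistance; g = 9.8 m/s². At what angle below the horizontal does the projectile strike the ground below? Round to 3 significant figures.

59.5°

v_x = 58.4 cos 52.5° = 35.55 m/s.
At impact |v_y| = √(v_y0² + 2 g h) = √(46.33² + 2×9.8×75.8) = 60.27 m/s.
Angle below horizontal = arctan(|v_y| / v_x) = arctan(60.27 / 35.55) = 59.5°.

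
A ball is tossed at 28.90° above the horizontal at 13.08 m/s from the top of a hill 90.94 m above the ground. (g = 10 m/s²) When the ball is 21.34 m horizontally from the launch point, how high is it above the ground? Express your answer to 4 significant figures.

v_x = 13.08 cos 28.90° = 11.451 m/s, v_y0 = 13.08 sin 28.90° = 6.3213 m/s.
Time to reach x = 21.34 m: t = x / v_x = 21.34 / 11.451 = 1.8636 s.
y = 90.94 + v_y0 t − ½ g t² = 90.94 + 6.3213×1.8636 − 5.000×1.8636² = 85.36 m.

85.36 m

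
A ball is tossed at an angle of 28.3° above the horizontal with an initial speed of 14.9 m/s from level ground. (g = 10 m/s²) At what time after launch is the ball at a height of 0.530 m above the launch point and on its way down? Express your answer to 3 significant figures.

v_y0 = 14.9 sin 28.3° = 7.064 m/s.
Set y = v_y0 t − ½ g t² = 0.530: 5.000 t² − 7.064 t + 0.530 = 0.
t = [7.064 ± √(49.90 − 10.60)] / 10 = (7.064 ± 6.269) / 10, giving t = 0.0795 s or t = 1.33 s.
On the way down corresponds to the larger root: t = 1.33 s.

1.33 s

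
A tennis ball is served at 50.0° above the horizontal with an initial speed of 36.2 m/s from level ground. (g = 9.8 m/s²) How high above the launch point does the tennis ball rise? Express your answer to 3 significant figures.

Vertical component of launch velocity: v_y = 36.2 sin 50.0° = 27.73 m/s.
At the highest point the vertical velocity is zero, so v_y² = 2 g h_max.
h_max = (27.73)² / (2 × 9.8) = 769.0 / 19.60 = 39.2 m.

39.2 m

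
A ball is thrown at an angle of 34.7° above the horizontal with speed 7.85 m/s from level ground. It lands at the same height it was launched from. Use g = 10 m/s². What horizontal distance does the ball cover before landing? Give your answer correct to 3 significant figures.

For level ground, R = v₀² sin(2θ) / g.
sin(2 × 34.7°) = sin 69.40° = 0.9361.
R = (7.85)² × 0.9361 / 10 = 5.77 m.

5.77 m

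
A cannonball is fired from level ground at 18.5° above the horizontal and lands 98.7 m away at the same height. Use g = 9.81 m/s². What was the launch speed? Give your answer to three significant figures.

On level ground, R = v₀² sin(2θ) / g, so v₀ = √(R g / sin 2θ).
sin(2 × 18.5°) = 0.6018.
v₀ = √(98.7 × 9.81 / 0.6018) = √1609 = 40.1 m/s.

40.1 m/s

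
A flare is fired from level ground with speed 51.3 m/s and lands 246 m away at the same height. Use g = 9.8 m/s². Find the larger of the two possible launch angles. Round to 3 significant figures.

Level-ground range: R = v₀² sin(2θ)/g ⇒ sin 2θ = R g / v₀² = 246×9.8/51.3² = 0.9161.
2θ = arcsin(0.9161) = 66.36° or 180° − 66.36° = 113.64°.
So θ = 33.2° or θ = 56.8°.

56.8°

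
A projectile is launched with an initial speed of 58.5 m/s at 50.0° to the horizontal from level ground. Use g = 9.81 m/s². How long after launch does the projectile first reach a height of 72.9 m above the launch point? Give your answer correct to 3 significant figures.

v_y0 = 58.5 sin 50.0° = 44.81 m/s.
Set y = v_y0 t − ½ g t² = 72.9: 4.905 t² − 44.81 t + 72.9 = 0.
t = [44.81 ± √(2008 − 1430)] / 9.81 = (44.81 ± 24.04) / 9.81, giving t = 2.12 s or t = 7.02 s.
The projectile is on the way up at the first time, so t = 2.12 s.

2.12 s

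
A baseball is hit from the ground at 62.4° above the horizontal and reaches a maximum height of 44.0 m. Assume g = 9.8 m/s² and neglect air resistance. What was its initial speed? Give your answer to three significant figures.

At maximum height v_y = 0, so (v₀ sin θ)² = 2 g H.
v₀ sin 62.4° = √(2 × 9.8 × 44.0) = 29.37 m/s.
v₀ = 29.37 / sin 62.4° = 29.37 / 0.8862 = 33.1 m/s.

33.1 m/s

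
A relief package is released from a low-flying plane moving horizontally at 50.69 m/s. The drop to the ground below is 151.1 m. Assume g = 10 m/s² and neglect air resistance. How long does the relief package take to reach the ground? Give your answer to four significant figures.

The horizontal speed doesn't affect the fall. With v_y0 = 0, h = ½ g t².
t = √(2 × 151.1 / 10) = √30.220 = 5.497 s.

5.497 s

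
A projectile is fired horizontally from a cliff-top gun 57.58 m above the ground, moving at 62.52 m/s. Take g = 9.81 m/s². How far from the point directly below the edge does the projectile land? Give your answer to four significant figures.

214.2 m

Initial vertical velocity is zero, so the fall time comes from h = ½ g t²: t = √(2 × 57.58 / 9.81) = 3.4262 s.
Horizontal motion is uniform at 62.52 m/s, so x = 62.52 × 3.4262 = 214.2 m.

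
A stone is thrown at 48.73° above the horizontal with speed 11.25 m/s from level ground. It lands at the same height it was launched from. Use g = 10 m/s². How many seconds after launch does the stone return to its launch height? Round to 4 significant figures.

1.691 s

Vertical component: v_y = 11.25 sin 48.73° = 8.4556 m/s.
For a projectile landing at launch height, time of flight is t = 2 v_y / g = 2 × 8.4556 / 10 = 1.691 s.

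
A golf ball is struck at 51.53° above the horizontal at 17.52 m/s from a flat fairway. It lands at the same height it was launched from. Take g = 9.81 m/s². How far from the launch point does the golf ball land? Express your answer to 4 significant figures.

Components: v_x = 17.52 cos 51.53° = 10.899 m/s, v_y = 17.52 sin 51.53° = 13.717 m/s.
Time of flight (same landing height): t = 2 v_y / g = 2 × 13.717 / 9.81 = 2.7965 s.
Range: R = v_x · t = 10.899 × 2.7965 = 30.48 m.

30.48 m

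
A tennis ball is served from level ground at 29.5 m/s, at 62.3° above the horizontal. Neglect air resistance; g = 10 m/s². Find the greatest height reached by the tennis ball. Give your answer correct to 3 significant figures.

34.1 m

Vertical component of launch velocity: v_y = 29.5 sin 62.3° = 26.12 m/s.
At the highest point the vertical velocity is zero, so v_y² = 2 g h_max.
h_max = (26.12)² / (2 × 10) = 682.3 / 20.00 = 34.1 m.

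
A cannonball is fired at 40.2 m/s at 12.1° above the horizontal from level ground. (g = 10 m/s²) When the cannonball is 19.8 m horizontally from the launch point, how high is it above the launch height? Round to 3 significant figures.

v_x = 40.2 cos 12.1° = 39.31 m/s, v_y0 = 40.2 sin 12.1° = 8.427 m/s.
Time to reach x = 19.8 m: t = x / v_x = 19.8 / 39.31 = 0.5037 s.
y = v_y0 t − ½ g t² = 8.427×0.5037 − 5.000×0.5037² = 2.98 m.

2.98 m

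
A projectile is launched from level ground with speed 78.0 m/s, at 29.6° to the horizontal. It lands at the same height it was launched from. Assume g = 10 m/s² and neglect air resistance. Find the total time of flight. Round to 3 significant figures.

Vertical component: v_y = 78.0 sin 29.6° = 38.53 m/s.
For a projectile landing at launch height, time of flight is t = 2 v_y / g = 2 × 38.53 / 10 = 7.71 s.

7.71 s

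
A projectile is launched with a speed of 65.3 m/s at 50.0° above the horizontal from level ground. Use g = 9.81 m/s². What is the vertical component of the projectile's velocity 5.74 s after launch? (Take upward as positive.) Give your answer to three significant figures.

-6.29 m/s

Initial vertical component: v_y0 = 65.3 sin 50.0° = 50.02 m/s.
v_y(t) = v_y0 − g t = 50.02 − 9.81 × 5.74 = -6.29 m/s.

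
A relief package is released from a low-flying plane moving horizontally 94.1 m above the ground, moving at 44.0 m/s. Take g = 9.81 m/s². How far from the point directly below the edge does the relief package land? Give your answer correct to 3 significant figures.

193 m

Initial vertical velocity is zero, so the fall time comes from h = ½ g t²: t = √(2 × 94.1 / 9.81) = 4.380 s.
Horizontal motion is uniform at 44.0 m/s, so x = 44.0 × 4.380 = 193 m.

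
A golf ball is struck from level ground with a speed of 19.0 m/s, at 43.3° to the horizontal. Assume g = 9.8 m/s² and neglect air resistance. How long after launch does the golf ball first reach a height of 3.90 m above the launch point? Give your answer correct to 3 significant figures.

0.344 s

v_y0 = 19.0 sin 43.3° = 13.03 m/s.
Set y = v_y0 t − ½ g t² = 3.90: 4.900 t² − 13.03 t + 3.90 = 0.
t = [13.03 ± √(169.8 − 76.44)] / 9.8 = (13.03 ± 9.662) / 9.8, giving t = 0.344 s or t = 2.32 s.
The golf ball is on the way up at the first time, so t = 0.344 s.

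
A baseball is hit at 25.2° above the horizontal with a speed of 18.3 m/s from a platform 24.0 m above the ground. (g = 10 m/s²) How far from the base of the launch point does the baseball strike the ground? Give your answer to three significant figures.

Components: v_x = 18.3 cos 25.2° = 16.56 m/s, v_y = 18.3 sin 25.2° = 7.792 m/s.
Vertical: 0 = 24.0 + 7.792 t − ½(10) t² ⇒ 5.000 t² − 7.792 t − 24.0 = 0.
t = [7.792 + √(60.72 + 480.0)] / 10.00 = 3.105 s.
Horizontal: R = v_x · t = 16.56 × 3.105 = 51.4 m.

51.4 m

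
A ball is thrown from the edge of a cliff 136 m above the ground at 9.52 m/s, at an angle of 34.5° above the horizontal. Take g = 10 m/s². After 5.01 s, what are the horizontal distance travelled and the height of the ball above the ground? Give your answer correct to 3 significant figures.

v_x = 9.52 cos 34.5° = 7.846 m/s; v_y0 = 9.52 sin 34.5° = 5.392 m/s.
x = v_x t = 7.846 × 5.01 = 39.3 m.
y = 136 + v_y0 t − ½ g t² = 37.5 m.

x = 39.3 m, y = 37.5 m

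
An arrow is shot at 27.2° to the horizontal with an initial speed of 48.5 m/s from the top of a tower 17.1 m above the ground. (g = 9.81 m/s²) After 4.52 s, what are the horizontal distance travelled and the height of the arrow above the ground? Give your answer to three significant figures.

v_x = 48.5 cos 27.2° = 43.14 m/s; v_y0 = 48.5 sin 27.2° = 22.17 m/s.
x = v_x t = 43.14 × 4.52 = 195 m.
y = 17.1 + v_y0 t − ½ g t² = 17.1 m.

x = 195 m, y = 17.1 m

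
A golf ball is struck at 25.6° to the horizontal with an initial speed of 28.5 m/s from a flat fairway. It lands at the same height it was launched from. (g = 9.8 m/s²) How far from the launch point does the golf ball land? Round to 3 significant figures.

For level ground, R = v₀² sin(2θ) / g.
sin(2 × 25.6°) = sin 51.20° = 0.7793.
R = (28.5)² × 0.7793 / 9.8 = 64.6 m.

64.6 m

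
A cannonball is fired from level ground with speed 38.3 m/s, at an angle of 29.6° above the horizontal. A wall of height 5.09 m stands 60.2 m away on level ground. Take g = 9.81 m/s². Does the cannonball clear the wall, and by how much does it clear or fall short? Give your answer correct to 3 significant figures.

Yes — it clears the wall by 13.1 m.

v_x = 38.3 cos 29.6° = 33.30 m/s; v_y0 = 38.3 sin 29.6° = 18.92 m/s.
Time to reach the wall: t = 60.2 / 33.30 = 1.808 s.
Height at that point: y = 18.92×1.808 − 4.905×1.808² = 18.17 m.
That is 18.17 − 5.09 = 13.1 m above the top of the wall, so the cannonball clears it.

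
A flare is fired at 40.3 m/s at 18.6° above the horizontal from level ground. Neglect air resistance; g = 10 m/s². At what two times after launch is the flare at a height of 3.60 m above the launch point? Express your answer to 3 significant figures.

v_y0 = 40.3 sin 18.6° = 12.85 m/s.
Set y = v_y0 t − ½ g t² = 3.60: 5.000 t² − 12.85 t + 3.60 = 0.
t = [12.85 ± √(165.1 − 72.00)] / 10 = (12.85 ± 9.649) / 10, giving t = 0.320 s or t = 2.25 s.
So the flare is at 3.60 m at t = 0.320 s (rising) and t = 2.25 s (falling).

0.320 s and 2.25 s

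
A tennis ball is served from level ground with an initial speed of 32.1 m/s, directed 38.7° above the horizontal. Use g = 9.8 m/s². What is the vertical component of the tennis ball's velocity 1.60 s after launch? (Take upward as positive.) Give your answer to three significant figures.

4.39 m/s

Initial vertical component: v_y0 = 32.1 sin 38.7° = 20.07 m/s.
v_y(t) = v_y0 − g t = 20.07 − 9.8 × 1.60 = 4.39 m/s.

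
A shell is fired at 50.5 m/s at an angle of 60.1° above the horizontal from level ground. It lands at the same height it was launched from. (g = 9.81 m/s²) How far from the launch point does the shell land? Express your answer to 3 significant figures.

225 m

Components: v_x = 50.5 cos 60.1° = 25.17 m/s, v_y = 50.5 sin 60.1° = 43.78 m/s.
Time of flight (same landing height): t = 2 v_y / g = 2 × 43.78 / 9.81 = 8.926 s.
Range: R = v_x · t = 25.17 × 8.926 = 225 m.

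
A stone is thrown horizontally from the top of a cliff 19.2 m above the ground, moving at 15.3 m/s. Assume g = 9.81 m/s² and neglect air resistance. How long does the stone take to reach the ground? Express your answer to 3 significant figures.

The horizontal speed doesn't affect the fall. With v_y0 = 0, h = ½ g t².
t = √(2 × 19.2 / 9.81) = √3.914 = 1.98 s.

1.98 s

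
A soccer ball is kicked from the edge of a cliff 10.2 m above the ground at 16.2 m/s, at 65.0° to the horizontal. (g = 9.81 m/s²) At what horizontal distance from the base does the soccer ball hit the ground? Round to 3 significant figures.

Components: v_x = 16.2 cos 65.0° = 6.846 m/s, v_y = 16.2 sin 65.0° = 14.68 m/s.
Vertical: 0 = 10.2 + 14.68 t − ½(9.81) t² ⇒ 4.905 t² − 14.68 t − 10.2 = 0.
t = [14.68 + √(215.5 + 200.1)] / 9.810 = 3.575 s.
Horizontal: R = v_x · t = 6.846 × 3.575 = 24.5 m.

24.5 m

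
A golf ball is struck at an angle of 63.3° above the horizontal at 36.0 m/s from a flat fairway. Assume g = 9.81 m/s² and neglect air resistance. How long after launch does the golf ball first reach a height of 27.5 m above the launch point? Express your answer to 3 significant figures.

v_y0 = 36.0 sin 63.3° = 32.16 m/s.
Set y = v_y0 t − ½ g t² = 27.5: 4.905 t² − 32.16 t + 27.5 = 0.
t = [32.16 ± √(1034 − 539.6)] / 9.81 = (32.16 ± 22.24) / 9.81, giving t = 1.01 s or t = 5.55 s.
The golf ball is on the way up at the first time, so t = 1.01 s.

1.01 s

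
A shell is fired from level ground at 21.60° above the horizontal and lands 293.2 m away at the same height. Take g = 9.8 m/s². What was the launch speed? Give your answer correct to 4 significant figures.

On level ground, R = v₀² sin(2θ) / g, so v₀ = √(R g / sin 2θ).
sin(2 × 21.60°) = 0.6845.
v₀ = √(293.2 × 9.8 / 0.6845) = √4197.8 = 64.79 m/s.

64.79 m/s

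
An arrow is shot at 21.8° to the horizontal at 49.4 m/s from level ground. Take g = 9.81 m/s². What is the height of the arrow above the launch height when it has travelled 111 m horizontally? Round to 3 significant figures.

15.7 m

v_x = 49.4 cos 21.8° = 45.87 m/s, v_y0 = 49.4 sin 21.8° = 18.35 m/s.
Time to reach x = 111 m: t = x / v_x = 111 / 45.87 = 2.420 s.
y = v_y0 t − ½ g t² = 18.35×2.420 − 4.905×2.420² = 15.7 m.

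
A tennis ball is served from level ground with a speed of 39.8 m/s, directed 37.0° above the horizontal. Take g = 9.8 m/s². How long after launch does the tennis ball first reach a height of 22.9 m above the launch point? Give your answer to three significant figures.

1.30 s

v_y0 = 39.8 sin 37.0° = 23.95 m/s.
Set y = v_y0 t − ½ g t² = 22.9: 4.900 t² − 23.95 t + 22.9 = 0.
t = [23.95 ± √(573.6 − 448.8)] / 9.8 = (23.95 ± 11.17) / 9.8, giving t = 1.30 s or t = 3.58 s.
The tennis ball is on the way up at the first time, so t = 1.30 s.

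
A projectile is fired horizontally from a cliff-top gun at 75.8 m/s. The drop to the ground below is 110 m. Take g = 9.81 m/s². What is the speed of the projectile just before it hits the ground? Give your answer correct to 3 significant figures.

Fall time: t = √(2 × 110 / 9.81) = 4.736 s.
At impact: v_x = 75.8 m/s (unchanged), v_y = g t = 9.81 × 4.736 = 46.46 m/s.
Speed = √(v_x² + v_y²) = √(5746 + 2159) = 88.9 m/s.

88.9 m/s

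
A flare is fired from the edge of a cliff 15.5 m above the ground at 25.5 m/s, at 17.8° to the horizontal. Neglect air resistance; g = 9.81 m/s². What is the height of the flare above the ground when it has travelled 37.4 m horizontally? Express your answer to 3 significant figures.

15.9 m

v_x = 25.5 cos 17.8° = 24.28 m/s, v_y0 = 25.5 sin 17.8° = 7.795 m/s.
Time to reach x = 37.4 m: t = x / v_x = 37.4 / 24.28 = 1.540 s.
y = 15.5 + v_y0 t − ½ g t² = 15.5 + 7.795×1.540 − 4.905×1.540² = 15.9 m.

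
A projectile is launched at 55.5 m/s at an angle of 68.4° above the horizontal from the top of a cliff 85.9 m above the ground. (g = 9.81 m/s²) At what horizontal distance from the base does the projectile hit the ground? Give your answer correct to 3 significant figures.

245 m

Components: v_x = 55.5 cos 68.4° = 20.43 m/s, v_y = 55.5 sin 68.4° = 51.60 m/s.
Vertical: 0 = 85.9 + 51.60 t − ½(9.81) t² ⇒ 4.905 t² − 51.60 t − 85.9 = 0.
t = [51.60 + √(2663 + 1685)] / 9.810 = 11.98 s.
Horizontal: R = v_x · t = 20.43 × 11.98 = 245 m.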